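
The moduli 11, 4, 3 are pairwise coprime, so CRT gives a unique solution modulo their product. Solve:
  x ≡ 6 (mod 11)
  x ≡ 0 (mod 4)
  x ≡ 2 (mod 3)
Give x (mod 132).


Moduli 11, 4, 3 are pairwise coprime; by CRT there is a unique solution modulo M = 11 · 4 · 3 = 132.
Solve pairwise, accumulating the modulus:
  Start with x ≡ 6 (mod 11).
  Combine with x ≡ 0 (mod 4): since gcd(11, 4) = 1, we get a unique residue mod 44.
    Write x = 6 + 11·t and substitute into x ≡ 0 (mod 4): 11·t ≡ 0 − 6 = -6 (mod 4).
    Reduce coefficients mod 4: 3·t ≡ 2 (mod 4).
    The inverse of 3 mod 4 is 3 (since 3·3 = 9 = 2·4 + 1), so t ≡ 3·2 = 6 ≡ 2 (mod 4).
    Then x = 6 + 11·2 = 28, valid modulo lcm(11, 4) = 44: x ≡ 28 (mod 44).
  Combine with x ≡ 2 (mod 3): since gcd(44, 3) = 1, we get a unique residue mod 132.
    Write x = 28 + 44·t and substitute into x ≡ 2 (mod 3): 44·t ≡ 2 − 28 = -26 (mod 3).
    Reduce coefficients mod 3: 2·t ≡ 1 (mod 3).
    The inverse of 2 mod 3 is 2 (since 2·2 = 4 = 1·3 + 1), so t ≡ 2·1 = 2 ≡ 2 (mod 3).
    Then x = 28 + 44·2 = 116, valid modulo lcm(44, 3) = 132: x ≡ 116 (mod 132).
Verify: 116 mod 11 = 6 ✓, 116 mod 4 = 0 ✓, 116 mod 3 = 2 ✓.

x ≡ 116 (mod 132).


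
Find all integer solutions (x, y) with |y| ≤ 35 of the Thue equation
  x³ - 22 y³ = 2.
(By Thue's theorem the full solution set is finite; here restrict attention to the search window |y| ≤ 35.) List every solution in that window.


The equation is x³ - 22y³ = 2. For fixed y, x³ = 22·y³ + 2, so a solution requires the RHS to be a perfect cube.
Strategy: iterate y from -35 to 35, compute RHS = 22·y³ + 2, and check whether it is a (positive or negative) perfect cube.
Check small values of y:
  y = 0: RHS = 2 is not a perfect cube.
  y = 1: RHS = 24 is not a perfect cube.
  y = -1: RHS = -20 is not a perfect cube.
  y = 2: RHS = 178 is not a perfect cube.
  y = -2: RHS = -174 is not a perfect cube.
  y = 3: RHS = 596 is not a perfect cube.
  y = -3: RHS = -592 is not a perfect cube.
Continuing the search up to |y| = 35 finds no solutions either.
No (x, y) in the scanned range satisfies the equation.

No integer solutions with |y| ≤ 35.


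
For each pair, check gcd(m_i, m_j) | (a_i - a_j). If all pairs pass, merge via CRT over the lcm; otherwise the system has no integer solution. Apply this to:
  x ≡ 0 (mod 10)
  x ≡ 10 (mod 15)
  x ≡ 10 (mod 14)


Moduli 10, 15, 14 are not pairwise coprime, so CRT works modulo lcm(m_i) when all pairwise compatibility conditions hold.
Pairwise compatibility: gcd(m_i, m_j) must divide a_i - a_j for every pair.
Merge one congruence at a time:
  Start: x ≡ 0 (mod 10).
  Combine with x ≡ 10 (mod 15): gcd(10, 15) = 5; 10 - 0 = 10, which IS divisible by 5, so compatible.
    Write x = 0 + 10·t and substitute into x ≡ 10 (mod 15): 10·t ≡ 10 − 0 = 10 (mod 15).
    Divide the congruence (and modulus) by g = 5: 2·t ≡ 2 (mod 3).
    The inverse of 2 mod 3 is 2 (since 2·2 = 4 = 1·3 + 1), so t ≡ 2·2 = 4 ≡ 1 (mod 3).
    Then x = 0 + 10·1 = 10, valid modulo lcm(10, 15) = 30: x ≡ 10 (mod 30).
  Combine with x ≡ 10 (mod 14): gcd(30, 14) = 2; 10 - 10 = 0, which IS divisible by 2, so compatible.
    Write x = 10 + 30·t and substitute into x ≡ 10 (mod 14): 30·t ≡ 10 − 10 = 0 (mod 14).
    Divide the congruence (and modulus) by g = 2: 15·t ≡ 0 (mod 7).
    Reduce coefficients mod 7: 1·t ≡ 0 (mod 7).
    So t ≡ 0 (mod 7).
    Then x = 10 + 30·0 = 10, valid modulo lcm(30, 14) = 210: x ≡ 10 (mod 210).
Verify: 10 mod 10 = 0, 10 mod 15 = 10, 10 mod 14 = 10.

x ≡ 10 (mod 210).


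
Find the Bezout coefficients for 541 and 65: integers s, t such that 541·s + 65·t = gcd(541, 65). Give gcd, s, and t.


Euclidean algorithm on (541, 65) — divide until remainder is 0:
  541 = 8 · 65 + 21
  65 = 3 · 21 + 2
  21 = 10 · 2 + 1
  2 = 2 · 1 + 0
gcd(541, 65) = 1.
Track Bezout coefficients alongside the remainders: start with r₀ = 541 = a·1 + b·0 (s = 1, t = 0) and r₁ = 65 = a·0 + b·1 (s = 0, t = 1); each new remainder r_{k+1} = r_{k-1} − q_k·r_k inherits s_{k+1} = s_{k-1} − q_k·s_k, t_{k+1} = t_{k-1} − q_k·t_k, so r_k = a·s_k + b·t_k at every step:
  q = 8: r = 21, s = 1 − 8·0 = 1, t = 0 − 8·1 = -8  (check: 541·1 + 65·(-8) = 21)
  q = 3: r = 2, s = 0 − 3·1 = -3, t = 1 − 3·(-8) = 25  (check: 541·(-3) + 65·25 = 2)
  q = 10: r = 1, s = 1 − 10·(-3) = 31, t = -8 − 10·25 = -258  (check: 541·31 + 65·(-258) = 1)
The row with r = 1 (the gcd) gives the Bezout coefficients s = 31, t = -258.
Result: 541 · (31) + 65 · (-258) = 1.

gcd(541, 65) = 1; s = 31, t = -258 (check: 541·31 + 65·(-258) = 1).


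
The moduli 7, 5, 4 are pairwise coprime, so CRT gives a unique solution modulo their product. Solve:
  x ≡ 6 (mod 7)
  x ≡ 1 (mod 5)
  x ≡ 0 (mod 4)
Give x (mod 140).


Moduli 7, 5, 4 are pairwise coprime; by CRT there is a unique solution modulo M = 7 · 5 · 4 = 140.
Solve pairwise, accumulating the modulus:
  Start with x ≡ 6 (mod 7).
  Combine with x ≡ 1 (mod 5): since gcd(7, 5) = 1, we get a unique residue mod 35.
    Write x = 6 + 7·t and substitute into x ≡ 1 (mod 5): 7·t ≡ 1 − 6 = -5 (mod 5).
    Reduce coefficients mod 5: 2·t ≡ 0 (mod 5).
    The inverse of 2 mod 5 is 3 (since 2·3 = 6 = 1·5 + 1), so t ≡ 3·0 = 0 ≡ 0 (mod 5).
    Then x = 6 + 7·0 = 6, valid modulo lcm(7, 5) = 35: x ≡ 6 (mod 35).
  Combine with x ≡ 0 (mod 4): since gcd(35, 4) = 1, we get a unique residue mod 140.
    Write x = 6 + 35·t and substitute into x ≡ 0 (mod 4): 35·t ≡ 0 − 6 = -6 (mod 4).
    Reduce coefficients mod 4: 3·t ≡ 2 (mod 4).
    The inverse of 3 mod 4 is 3 (since 3·3 = 9 = 2·4 + 1), so t ≡ 3·2 = 6 ≡ 2 (mod 4).
    Then x = 6 + 35·2 = 76, valid modulo lcm(35, 4) = 140: x ≡ 76 (mod 140).
Verify: 76 mod 7 = 6 ✓, 76 mod 5 = 1 ✓, 76 mod 4 = 0 ✓.

x ≡ 76 (mod 140).


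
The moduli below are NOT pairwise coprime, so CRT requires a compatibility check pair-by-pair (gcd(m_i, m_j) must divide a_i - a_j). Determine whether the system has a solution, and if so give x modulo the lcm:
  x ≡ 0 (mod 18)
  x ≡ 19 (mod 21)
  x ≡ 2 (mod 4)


Moduli 18, 21, 4 are not pairwise coprime, so CRT works modulo lcm(m_i) when all pairwise compatibility conditions hold.
Pairwise compatibility: gcd(m_i, m_j) must divide a_i - a_j for every pair.
Merge one congruence at a time:
  Start: x ≡ 0 (mod 18).
  Combine with x ≡ 19 (mod 21): gcd(18, 21) = 3, and 19 - 0 = 19 is NOT divisible by 3.
    ⇒ system is inconsistent (no integer solution).

No solution (the system is inconsistent).


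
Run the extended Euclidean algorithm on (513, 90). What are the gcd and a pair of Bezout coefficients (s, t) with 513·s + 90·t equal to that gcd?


Euclidean algorithm on (513, 90) — divide until remainder is 0:
  513 = 5 · 90 + 63
  90 = 1 · 63 + 27
  63 = 2 · 27 + 9
  27 = 3 · 9 + 0
gcd(513, 90) = 9.
Track Bezout coefficients alongside the remainders: start with r₀ = 513 = a·1 + b·0 (s = 1, t = 0) and r₁ = 90 = a·0 + b·1 (s = 0, t = 1); each new remainder r_{k+1} = r_{k-1} − q_k·r_k inherits s_{k+1} = s_{k-1} − q_k·s_k, t_{k+1} = t_{k-1} − q_k·t_k, so r_k = a·s_k + b·t_k at every step:
  q = 5: r = 63, s = 1 − 5·0 = 1, t = 0 − 5·1 = -5  (check: 513·1 + 90·(-5) = 63)
  q = 1: r = 27, s = 0 − 1·1 = -1, t = 1 − 1·(-5) = 6  (check: 513·(-1) + 90·6 = 27)
  q = 2: r = 9, s = 1 − 2·(-1) = 3, t = -5 − 2·6 = -17  (check: 513·3 + 90·(-17) = 9)
The row with r = 9 (the gcd) gives the Bezout coefficients s = 3, t = -17.
Result: 513 · (3) + 90 · (-17) = 9.

gcd(513, 90) = 9; s = 3, t = -17 (check: 513·3 + 90·(-17) = 9).


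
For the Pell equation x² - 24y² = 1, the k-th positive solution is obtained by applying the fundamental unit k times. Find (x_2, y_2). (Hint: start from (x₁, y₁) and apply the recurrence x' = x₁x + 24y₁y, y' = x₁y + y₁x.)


Step 1: Find the fundamental solution (x₁, y₁) of x² - 24y² = 1.
  Expand √24 as a continued fraction. a₀ = ⌊√24⌋ = 4; iterate m_{k+1} = d_k·a_k − m_k, d_{k+1} = (24 − m_{k+1}²)/d_k, a_{k+1} = ⌊(a₀ + m_{k+1})/d_{k+1}⌋ (starting m₀ = 0, d₀ = 1), with convergents p_k = a_k·p_{k-1} + p_{k-2}, q_k = a_k·q_{k-1} + q_{k-2} (p₋₁ = 1, q₋₁ = 0):
  k = 0: a₀ = 4; p₀/q₀ = 4/1; p₀² − 24·q₀² = 16 − 24 = -8.
  k = 1: m = 4, d = 8, a = ⌊(4 + 4)/8⌋ = 1; p/q = (1·4 + 1)/(1·1 + 0) = 5/1; p² − 24·q² = 25 − 24 = 1.
  The first convergent with p² − 24·q² = 1 gives the fundamental solution (x₁, y₁) = (5, 1).
Step 2: Apply the recurrence (x_{n+1}, y_{n+1}) = (x₁x_n + 24y₁y_n, x₁y_n + y₁x_n) repeatedly.
  From (x_1, y_1) = (5, 1): x_2 = 5·5 + 24·1·1 = 49; y_2 = 5·1 + 1·5 = 10.
Step 3: Verify x_2² - 24·y_2² = 2401 - 2400 = 1 (should be 1). ✓

(x_1, y_1) = (5, 1); (x_2, y_2) = (49, 10).


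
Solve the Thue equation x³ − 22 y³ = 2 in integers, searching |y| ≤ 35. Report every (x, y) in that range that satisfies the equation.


The equation is x³ - 22y³ = 2. For fixed y, x³ = 22·y³ + 2, so a solution requires the RHS to be a perfect cube.
Strategy: iterate y from -35 to 35, compute RHS = 22·y³ + 2, and check whether it is a (positive or negative) perfect cube.
Check small values of y:
  y = 0: RHS = 2 is not a perfect cube.
  y = 1: RHS = 24 is not a perfect cube.
  y = -1: RHS = -20 is not a perfect cube.
  y = 2: RHS = 178 is not a perfect cube.
  y = -2: RHS = -174 is not a perfect cube.
  y = 3: RHS = 596 is not a perfect cube.
  y = -3: RHS = -592 is not a perfect cube.
Continuing the search up to |y| = 35 finds no solutions either.
No (x, y) in the scanned range satisfies the equation.

No integer solutions with |y| ≤ 35.


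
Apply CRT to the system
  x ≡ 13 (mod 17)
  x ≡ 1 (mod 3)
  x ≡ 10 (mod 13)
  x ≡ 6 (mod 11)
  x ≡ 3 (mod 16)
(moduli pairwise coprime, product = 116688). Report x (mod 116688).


Product of moduli M = 17 · 3 · 13 · 11 · 16 = 116688.
Merge one congruence at a time:
  Start: x ≡ 13 (mod 17).
  Combine with x ≡ 1 (mod 3); new modulus lcm = 51.
    Write x = 13 + 17·t and substitute into x ≡ 1 (mod 3): 17·t ≡ 1 − 13 = -12 (mod 3).
    Reduce coefficients mod 3: 2·t ≡ 0 (mod 3).
    The inverse of 2 mod 3 is 2 (since 2·2 = 4 = 1·3 + 1), so t ≡ 2·0 = 0 ≡ 0 (mod 3).
    Then x = 13 + 17·0 = 13, valid modulo lcm(17, 3) = 51: x ≡ 13 (mod 51).
  Combine with x ≡ 10 (mod 13); new modulus lcm = 663.
    Write x = 13 + 51·t and substitute into x ≡ 10 (mod 13): 51·t ≡ 10 − 13 = -3 (mod 13).
    Reduce coefficients mod 13: 12·t ≡ 10 (mod 13).
    The inverse of 12 mod 13 is 12 (since 12·12 = 144 = 11·13 + 1), so t ≡ 12·10 = 120 ≡ 3 (mod 13).
    Then x = 13 + 51·3 = 166, valid modulo lcm(51, 13) = 663: x ≡ 166 (mod 663).
  Combine with x ≡ 6 (mod 11); new modulus lcm = 7293.
    Write x = 166 + 663·t and substitute into x ≡ 6 (mod 11): 663·t ≡ 6 − 166 = -160 (mod 11).
    Reduce coefficients mod 11: 3·t ≡ 5 (mod 11).
    The inverse of 3 mod 11 is 4 (since 3·4 = 12 = 1·11 + 1), so t ≡ 4·5 = 20 ≡ 9 (mod 11).
    Then x = 166 + 663·9 = 6133, valid modulo lcm(663, 11) = 7293: x ≡ 6133 (mod 7293).
  Combine with x ≡ 3 (mod 16); new modulus lcm = 116688.
    Write x = 6133 + 7293·t and substitute into x ≡ 3 (mod 16): 7293·t ≡ 3 − 6133 = -6130 (mod 16).
    Reduce coefficients mod 16: 13·t ≡ 14 (mod 16).
    The inverse of 13 mod 16 is 5 (since 13·5 = 65 = 4·16 + 1), so t ≡ 5·14 = 70 ≡ 6 (mod 16).
    Then x = 6133 + 7293·6 = 49891, valid modulo lcm(7293, 16) = 116688: x ≡ 49891 (mod 116688).
Verify against each original: 49891 mod 17 = 13, 49891 mod 3 = 1, 49891 mod 13 = 10, 49891 mod 11 = 6, 49891 mod 16 = 3.

x ≡ 49891 (mod 116688).


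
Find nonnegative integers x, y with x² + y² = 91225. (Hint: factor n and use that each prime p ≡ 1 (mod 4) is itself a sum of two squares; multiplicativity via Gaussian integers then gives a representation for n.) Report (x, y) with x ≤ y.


Step 1: Factor n = 91225 = 5^2 · 41 · 89.
Step 2: Check the mod-4 condition on each prime factor: 5 ≡ 1 (mod 4), exponent 2; 41 ≡ 1 (mod 4), exponent 1; 89 ≡ 1 (mod 4), exponent 1.
All primes ≡ 3 (mod 4) appear to even exponent (or don't appear), so by the two-squares theorem n IS expressible as a sum of two squares.
Step 3: Build a representation. Group n = k² · m with k = 5 and m = 41 · 89 = 3649 (a product of primes ≡ 1 (mod 4)); a representation of m scales to one of n via (k·x)² + (k·y)² = k²(x² + y²). Each prime p ≡ 1 (mod 4) is itself a sum of two squares; find a² by testing p − a² for a perfect square:
  41: 41 − 1² = 40, 41 − 2² = 37, 41 − 3² = 32, 41 − 4² = 25 = 5² ⇒ 41 = 4² + 5².
  89: 89 − 1² = 88, 89 − 2² = 85, 89 − 3² = 80, 89 − 4² = 73, 89 − 5² = 64 = 8² ⇒ 89 = 5² + 8².
  Combine using the Brahmagupta–Fibonacci identity (a² + b²)(c² + d²) = (ac − bd)² + (ad + bc)² = (ac + bd)² + (ad − bc)²:
  41 · 89 = 3649: from (4² + 5²)(5² + 8²), take (4·5 − 5·8, 4·8 + 5·5) = (20 − 40, 32 + 25) = (-20, 57); dropping signs (only squares matter) gives (20, 57); check 20² + 57² = 400 + 3249 = 3649 ✓.
  Scale by k = 5: (5·20, 5·57) = (100, 285).
Step 4: Order so x ≤ y and verify: 100² + 285² = 10000 + 81225 = 91225 = n. ✓

n = 91225 = 100² + 285² (one valid representation with x ≤ y).


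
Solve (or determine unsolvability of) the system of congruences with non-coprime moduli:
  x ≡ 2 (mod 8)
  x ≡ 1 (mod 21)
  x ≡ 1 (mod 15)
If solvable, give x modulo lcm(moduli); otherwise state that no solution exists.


Moduli 8, 21, 15 are not pairwise coprime, so CRT works modulo lcm(m_i) when all pairwise compatibility conditions hold.
Pairwise compatibility: gcd(m_i, m_j) must divide a_i - a_j for every pair.
Merge one congruence at a time:
  Start: x ≡ 2 (mod 8).
  Combine with x ≡ 1 (mod 21): gcd(8, 21) = 1; 1 - 2 = -1, which IS divisible by 1, so compatible.
    Write x = 2 + 8·t and substitute into x ≡ 1 (mod 21): 8·t ≡ 1 − 2 = -1 (mod 21).
    Reduce coefficients mod 21: 8·t ≡ 20 (mod 21).
    The inverse of 8 mod 21 is 8 (since 8·8 = 64 = 3·21 + 1), so t ≡ 8·20 = 160 ≡ 13 (mod 21).
    Then x = 2 + 8·13 = 106, valid modulo lcm(8, 21) = 168: x ≡ 106 (mod 168).
  Combine with x ≡ 1 (mod 15): gcd(168, 15) = 3; 1 - 106 = -105, which IS divisible by 3, so compatible.
    Write x = 106 + 168·t and substitute into x ≡ 1 (mod 15): 168·t ≡ 1 − 106 = -105 (mod 15).
    Divide the congruence (and modulus) by g = 3: 56·t ≡ -35 (mod 5).
    Reduce coefficients mod 5: 1·t ≡ 0 (mod 5).
    So t ≡ 0 (mod 5).
    Then x = 106 + 168·0 = 106, valid modulo lcm(168, 15) = 840: x ≡ 106 (mod 840).
Verify: 106 mod 8 = 2, 106 mod 21 = 1, 106 mod 15 = 1.

x ≡ 106 (mod 840).


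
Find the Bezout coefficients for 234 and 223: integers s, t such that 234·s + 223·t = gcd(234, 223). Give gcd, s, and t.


Euclidean algorithm on (234, 223) — divide until remainder is 0:
  234 = 1 · 223 + 11
  223 = 20 · 11 + 3
  11 = 3 · 3 + 2
  3 = 1 · 2 + 1
  2 = 2 · 1 + 0
gcd(234, 223) = 1.
Track Bezout coefficients alongside the remainders: start with r₀ = 234 = a·1 + b·0 (s = 1, t = 0) and r₁ = 223 = a·0 + b·1 (s = 0, t = 1); each new remainder r_{k+1} = r_{k-1} − q_k·r_k inherits s_{k+1} = s_{k-1} − q_k·s_k, t_{k+1} = t_{k-1} − q_k·t_k, so r_k = a·s_k + b·t_k at every step:
  q = 1: r = 11, s = 1 − 1·0 = 1, t = 0 − 1·1 = -1  (check: 234·1 + 223·(-1) = 11)
  q = 20: r = 3, s = 0 − 20·1 = -20, t = 1 − 20·(-1) = 21  (check: 234·(-20) + 223·21 = 3)
  q = 3: r = 2, s = 1 − 3·(-20) = 61, t = -1 − 3·21 = -64  (check: 234·61 + 223·(-64) = 2)
  q = 1: r = 1, s = -20 − 1·61 = -81, t = 21 − 1·(-64) = 85  (check: 234·(-81) + 223·85 = 1)
The row with r = 1 (the gcd) gives the Bezout coefficients s = -81, t = 85.
Result: 234 · (-81) + 223 · (85) = 1.

gcd(234, 223) = 1; s = -81, t = 85 (check: 234·(-81) + 223·85 = 1).


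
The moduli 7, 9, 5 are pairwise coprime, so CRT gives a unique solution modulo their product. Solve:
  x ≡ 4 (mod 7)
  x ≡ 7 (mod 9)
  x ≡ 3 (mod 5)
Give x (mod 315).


Moduli 7, 9, 5 are pairwise coprime; by CRT there is a unique solution modulo M = 7 · 9 · 5 = 315.
Solve pairwise, accumulating the modulus:
  Start with x ≡ 4 (mod 7).
  Combine with x ≡ 7 (mod 9): since gcd(7, 9) = 1, we get a unique residue mod 63.
    Write x = 4 + 7·t and substitute into x ≡ 7 (mod 9): 7·t ≡ 7 − 4 = 3 (mod 9).
    The inverse of 7 mod 9 is 4 (since 7·4 = 28 = 3·9 + 1), so t ≡ 4·3 = 12 ≡ 3 (mod 9).
    Then x = 4 + 7·3 = 25, valid modulo lcm(7, 9) = 63: x ≡ 25 (mod 63).
  Combine with x ≡ 3 (mod 5): since gcd(63, 5) = 1, we get a unique residue mod 315.
    Write x = 25 + 63·t and substitute into x ≡ 3 (mod 5): 63·t ≡ 3 − 25 = -22 (mod 5).
    Reduce coefficients mod 5: 3·t ≡ 3 (mod 5).
    The inverse of 3 mod 5 is 2 (since 3·2 = 6 = 1·5 + 1), so t ≡ 2·3 = 6 ≡ 1 (mod 5).
    Then x = 25 + 63·1 = 88, valid modulo lcm(63, 5) = 315: x ≡ 88 (mod 315).
Verify: 88 mod 7 = 4 ✓, 88 mod 9 = 7 ✓, 88 mod 5 = 3 ✓.

x ≡ 88 (mod 315).


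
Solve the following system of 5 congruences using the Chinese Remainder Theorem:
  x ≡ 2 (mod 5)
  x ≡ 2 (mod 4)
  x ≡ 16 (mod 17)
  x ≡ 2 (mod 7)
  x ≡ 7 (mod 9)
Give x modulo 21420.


Product of moduli M = 5 · 4 · 17 · 7 · 9 = 21420.
Merge one congruence at a time:
  Start: x ≡ 2 (mod 5).
  Combine with x ≡ 2 (mod 4); new modulus lcm = 20.
    Write x = 2 + 5·t and substitute into x ≡ 2 (mod 4): 5·t ≡ 2 − 2 = 0 (mod 4).
    Reduce coefficients mod 4: 1·t ≡ 0 (mod 4).
    So t ≡ 0 (mod 4).
    Then x = 2 + 5·0 = 2, valid modulo lcm(5, 4) = 20: x ≡ 2 (mod 20).
  Combine with x ≡ 16 (mod 17); new modulus lcm = 340.
    Write x = 2 + 20·t and substitute into x ≡ 16 (mod 17): 20·t ≡ 16 − 2 = 14 (mod 17).
    Reduce coefficients mod 17: 3·t ≡ 14 (mod 17).
    The inverse of 3 mod 17 is 6 (since 3·6 = 18 = 1·17 + 1), so t ≡ 6·14 = 84 ≡ 16 (mod 17).
    Then x = 2 + 20·16 = 322, valid modulo lcm(20, 17) = 340: x ≡ 322 (mod 340).
  Combine with x ≡ 2 (mod 7); new modulus lcm = 2380.
    Write x = 322 + 340·t and substitute into x ≡ 2 (mod 7): 340·t ≡ 2 − 322 = -320 (mod 7).
    Reduce coefficients mod 7: 4·t ≡ 2 (mod 7).
    The inverse of 4 mod 7 is 2 (since 4·2 = 8 = 1·7 + 1), so t ≡ 2·2 = 4 ≡ 4 (mod 7).
    Then x = 322 + 340·4 = 1682, valid modulo lcm(340, 7) = 2380: x ≡ 1682 (mod 2380).
  Combine with x ≡ 7 (mod 9); new modulus lcm = 21420.
    Write x = 1682 + 2380·t and substitute into x ≡ 7 (mod 9): 2380·t ≡ 7 − 1682 = -1675 (mod 9).
    Reduce coefficients mod 9: 4·t ≡ 8 (mod 9).
    The inverse of 4 mod 9 is 7 (since 4·7 = 28 = 3·9 + 1), so t ≡ 7·8 = 56 ≡ 2 (mod 9).
    Then x = 1682 + 2380·2 = 6442, valid modulo lcm(2380, 9) = 21420: x ≡ 6442 (mod 21420).
Verify against each original: 6442 mod 5 = 2, 6442 mod 4 = 2, 6442 mod 17 = 16, 6442 mod 7 = 2, 6442 mod 9 = 7.

x ≡ 6442 (mod 21420).


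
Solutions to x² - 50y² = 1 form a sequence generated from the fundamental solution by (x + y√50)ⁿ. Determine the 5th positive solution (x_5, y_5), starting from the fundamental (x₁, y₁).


Step 1: Find the fundamental solution (x₁, y₁) of x² - 50y² = 1.
  Expand √50 as a continued fraction. a₀ = ⌊√50⌋ = 7; iterate m_{k+1} = d_k·a_k − m_k, d_{k+1} = (50 − m_{k+1}²)/d_k, a_{k+1} = ⌊(a₀ + m_{k+1})/d_{k+1}⌋ (starting m₀ = 0, d₀ = 1), with convergents p_k = a_k·p_{k-1} + p_{k-2}, q_k = a_k·q_{k-1} + q_{k-2} (p₋₁ = 1, q₋₁ = 0):
  k = 0: a₀ = 7; p₀/q₀ = 7/1; p₀² − 50·q₀² = 49 − 50 = -1.
  k = 1: m = 7, d = 1, a = ⌊(7 + 7)/1⌋ = 14; p/q = (14·7 + 1)/(14·1 + 0) = 99/14; p² − 50·q² = 9801 − 9800 = 1.
  The first convergent with p² − 50·q² = 1 gives the fundamental solution (x₁, y₁) = (99, 14).
Step 2: Apply the recurrence (x_{n+1}, y_{n+1}) = (x₁x_n + 50y₁y_n, x₁y_n + y₁x_n) repeatedly.
  From (x_1, y_1) = (99, 14): x_2 = 99·99 + 50·14·14 = 19601; y_2 = 99·14 + 14·99 = 2772.
  From (x_2, y_2) = (19601, 2772): x_3 = 99·19601 + 50·14·2772 = 3880899; y_3 = 99·2772 + 14·19601 = 548842.
  From (x_3, y_3) = (3880899, 548842): x_4 = 99·3880899 + 50·14·548842 = 768398401; y_4 = 99·548842 + 14·3880899 = 108667944.
  From (x_4, y_4) = (768398401, 108667944): x_5 = 99·768398401 + 50·14·108667944 = 152139002499; y_5 = 99·108667944 + 14·768398401 = 21515704070.
Step 3: Verify x_5² - 50·y_5² = 23146276081390728245001 - 23146276081390728245000 = 1 (should be 1). ✓

(x_1, y_1) = (99, 14); (x_5, y_5) = (152139002499, 21515704070).


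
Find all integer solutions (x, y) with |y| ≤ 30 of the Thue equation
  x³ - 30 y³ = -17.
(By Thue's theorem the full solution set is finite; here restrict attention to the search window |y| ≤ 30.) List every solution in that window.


The equation is x³ - 30y³ = -17. For fixed y, x³ = 30·y³ − 17, so a solution requires the RHS to be a perfect cube.
Strategy: iterate y from -30 to 30, compute RHS = 30·y³ − 17, and check whether it is a (positive or negative) perfect cube.
Check small values of y:
  y = 0: RHS = -17 is not a perfect cube.
  y = 1: RHS = 13 is not a perfect cube.
  y = -1: RHS = -47 is not a perfect cube.
  y = 2: RHS = 223 is not a perfect cube.
  y = -2: RHS = -257 is not a perfect cube.
  y = 3: RHS = 793 is not a perfect cube.
  y = -3: RHS = -827 is not a perfect cube.
Continuing the search up to |y| = 30 finds no solutions either.
No (x, y) in the scanned range satisfies the equation.

No integer solutions with |y| ≤ 30.


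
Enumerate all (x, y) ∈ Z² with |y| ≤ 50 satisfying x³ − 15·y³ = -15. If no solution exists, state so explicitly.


The equation is x³ - 15y³ = -15. For fixed y, x³ = 15·y³ − 15, so a solution requires the RHS to be a perfect cube.
Strategy: iterate y from -50 to 50, compute RHS = 15·y³ − 15, and check whether it is a (positive or negative) perfect cube.
Check small values of y:
  y = 0: RHS = -15 is not a perfect cube.
  y = 1: RHS = 0 = (0)³ ⇒ x = 0 works.
  y = -1: RHS = -30 is not a perfect cube.
  y = 2: RHS = 105 is not a perfect cube.
  y = -2: RHS = -135 is not a perfect cube.
  y = 3: RHS = 390 is not a perfect cube.
  y = -3: RHS = -420 is not a perfect cube.
Continuing the search up to |y| = 50 finds no further solutions beyond those listed.
Collected solutions: (0, 1).

Solutions (with |y| ≤ 50): (0, 1).


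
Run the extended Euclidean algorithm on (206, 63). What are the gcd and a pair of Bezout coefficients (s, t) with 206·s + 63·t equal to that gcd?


Euclidean algorithm on (206, 63) — divide until remainder is 0:
  206 = 3 · 63 + 17
  63 = 3 · 17 + 12
  17 = 1 · 12 + 5
  12 = 2 · 5 + 2
  5 = 2 · 2 + 1
  2 = 2 · 1 + 0
gcd(206, 63) = 1.
Track Bezout coefficients alongside the remainders: start with r₀ = 206 = a·1 + b·0 (s = 1, t = 0) and r₁ = 63 = a·0 + b·1 (s = 0, t = 1); each new remainder r_{k+1} = r_{k-1} − q_k·r_k inherits s_{k+1} = s_{k-1} − q_k·s_k, t_{k+1} = t_{k-1} − q_k·t_k, so r_k = a·s_k + b·t_k at every step:
  q = 3: r = 17, s = 1 − 3·0 = 1, t = 0 − 3·1 = -3  (check: 206·1 + 63·(-3) = 17)
  q = 3: r = 12, s = 0 − 3·1 = -3, t = 1 − 3·(-3) = 10  (check: 206·(-3) + 63·10 = 12)
  q = 1: r = 5, s = 1 − 1·(-3) = 4, t = -3 − 1·10 = -13  (check: 206·4 + 63·(-13) = 5)
  q = 2: r = 2, s = -3 − 2·4 = -11, t = 10 − 2·(-13) = 36  (check: 206·(-11) + 63·36 = 2)
  q = 2: r = 1, s = 4 − 2·(-11) = 26, t = -13 − 2·36 = -85  (check: 206·26 + 63·(-85) = 1)
The row with r = 1 (the gcd) gives the Bezout coefficients s = 26, t = -85.
Result: 206 · (26) + 63 · (-85) = 1.

gcd(206, 63) = 1; s = 26, t = -85 (check: 206·26 + 63·(-85) = 1).


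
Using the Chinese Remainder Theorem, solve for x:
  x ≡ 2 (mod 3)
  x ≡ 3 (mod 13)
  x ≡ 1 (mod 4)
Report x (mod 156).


Moduli 3, 13, 4 are pairwise coprime; by CRT there is a unique solution modulo M = 3 · 13 · 4 = 156.
Solve pairwise, accumulating the modulus:
  Start with x ≡ 2 (mod 3).
  Combine with x ≡ 3 (mod 13): since gcd(3, 13) = 1, we get a unique residue mod 39.
    Write x = 2 + 3·t and substitute into x ≡ 3 (mod 13): 3·t ≡ 3 − 2 = 1 (mod 13).
    The inverse of 3 mod 13 is 9 (since 3·9 = 27 = 2·13 + 1), so t ≡ 9·1 = 9 ≡ 9 (mod 13).
    Then x = 2 + 3·9 = 29, valid modulo lcm(3, 13) = 39: x ≡ 29 (mod 39).
  Combine with x ≡ 1 (mod 4): since gcd(39, 4) = 1, we get a unique residue mod 156.
    Write x = 29 + 39·t and substitute into x ≡ 1 (mod 4): 39·t ≡ 1 − 29 = -28 (mod 4).
    Reduce coefficients mod 4: 3·t ≡ 0 (mod 4).
    The inverse of 3 mod 4 is 3 (since 3·3 = 9 = 2·4 + 1), so t ≡ 3·0 = 0 ≡ 0 (mod 4).
    Then x = 29 + 39·0 = 29, valid modulo lcm(39, 4) = 156: x ≡ 29 (mod 156).
Verify: 29 mod 3 = 2 ✓, 29 mod 13 = 3 ✓, 29 mod 4 = 1 ✓.

x ≡ 29 (mod 156).


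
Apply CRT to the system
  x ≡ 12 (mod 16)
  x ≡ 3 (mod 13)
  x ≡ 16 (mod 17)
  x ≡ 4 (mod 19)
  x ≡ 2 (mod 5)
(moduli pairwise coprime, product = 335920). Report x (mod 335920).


Product of moduli M = 16 · 13 · 17 · 19 · 5 = 335920.
Merge one congruence at a time:
  Start: x ≡ 12 (mod 16).
  Combine with x ≡ 3 (mod 13); new modulus lcm = 208.
    Write x = 12 + 16·t and substitute into x ≡ 3 (mod 13): 16·t ≡ 3 − 12 = -9 (mod 13).
    Reduce coefficients mod 13: 3·t ≡ 4 (mod 13).
    The inverse of 3 mod 13 is 9 (since 3·9 = 27 = 2·13 + 1), so t ≡ 9·4 = 36 ≡ 10 (mod 13).
    Then x = 12 + 16·10 = 172, valid modulo lcm(16, 13) = 208: x ≡ 172 (mod 208).
  Combine with x ≡ 16 (mod 17); new modulus lcm = 3536.
    Write x = 172 + 208·t and substitute into x ≡ 16 (mod 17): 208·t ≡ 16 − 172 = -156 (mod 17).
    Reduce coefficients mod 17: 4·t ≡ 14 (mod 17).
    The inverse of 4 mod 17 is 13 (since 4·13 = 52 = 3·17 + 1), so t ≡ 13·14 = 182 ≡ 12 (mod 17).
    Then x = 172 + 208·12 = 2668, valid modulo lcm(208, 17) = 3536: x ≡ 2668 (mod 3536).
  Combine with x ≡ 4 (mod 19); new modulus lcm = 67184.
    Write x = 2668 + 3536·t and substitute into x ≡ 4 (mod 19): 3536·t ≡ 4 − 2668 = -2664 (mod 19).
    Reduce coefficients mod 19: 2·t ≡ 15 (mod 19).
    The inverse of 2 mod 19 is 10 (since 2·10 = 20 = 1·19 + 1), so t ≡ 10·15 = 150 ≡ 17 (mod 19).
    Then x = 2668 + 3536·17 = 62780, valid modulo lcm(3536, 19) = 67184: x ≡ 62780 (mod 67184).
  Combine with x ≡ 2 (mod 5); new modulus lcm = 335920.
    Write x = 62780 + 67184·t and substitute into x ≡ 2 (mod 5): 67184·t ≡ 2 − 62780 = -62778 (mod 5).
    Reduce coefficients mod 5: 4·t ≡ 2 (mod 5).
    The inverse of 4 mod 5 is 4 (since 4·4 = 16 = 3·5 + 1), so t ≡ 4·2 = 8 ≡ 3 (mod 5).
    Then x = 62780 + 67184·3 = 264332, valid modulo lcm(67184, 5) = 335920: x ≡ 264332 (mod 335920).
Verify against each original: 264332 mod 16 = 12, 264332 mod 13 = 3, 264332 mod 17 = 16, 264332 mod 19 = 4, 264332 mod 5 = 2.

x ≡ 264332 (mod 335920).


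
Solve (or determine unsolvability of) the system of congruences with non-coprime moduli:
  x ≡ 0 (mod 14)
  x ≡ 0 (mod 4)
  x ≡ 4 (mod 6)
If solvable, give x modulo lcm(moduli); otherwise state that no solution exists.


Moduli 14, 4, 6 are not pairwise coprime, so CRT works modulo lcm(m_i) when all pairwise compatibility conditions hold.
Pairwise compatibility: gcd(m_i, m_j) must divide a_i - a_j for every pair.
Merge one congruence at a time:
  Start: x ≡ 0 (mod 14).
  Combine with x ≡ 0 (mod 4): gcd(14, 4) = 2; 0 - 0 = 0, which IS divisible by 2, so compatible.
    Write x = 0 + 14·t and substitute into x ≡ 0 (mod 4): 14·t ≡ 0 − 0 = 0 (mod 4).
    Divide the congruence (and modulus) by g = 2: 7·t ≡ 0 (mod 2).
    Reduce coefficients mod 2: 1·t ≡ 0 (mod 2).
    So t ≡ 0 (mod 2).
    Then x = 0 + 14·0 = 0, valid modulo lcm(14, 4) = 28: x ≡ 0 (mod 28).
  Combine with x ≡ 4 (mod 6): gcd(28, 6) = 2; 4 - 0 = 4, which IS divisible by 2, so compatible.
    Write x = 0 + 28·t and substitute into x ≡ 4 (mod 6): 28·t ≡ 4 − 0 = 4 (mod 6).
    Divide the congruence (and modulus) by g = 2: 14·t ≡ 2 (mod 3).
    Reduce coefficients mod 3: 2·t ≡ 2 (mod 3).
    The inverse of 2 mod 3 is 2 (since 2·2 = 4 = 1·3 + 1), so t ≡ 2·2 = 4 ≡ 1 (mod 3).
    Then x = 0 + 28·1 = 28, valid modulo lcm(28, 6) = 84: x ≡ 28 (mod 84).
Verify: 28 mod 14 = 0, 28 mod 4 = 0, 28 mod 6 = 4.

x ≡ 28 (mod 84).


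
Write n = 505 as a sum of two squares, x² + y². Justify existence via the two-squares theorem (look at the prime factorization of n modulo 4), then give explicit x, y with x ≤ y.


Step 1: Factor n = 505 = 5 · 101.
Step 2: Check the mod-4 condition on each prime factor: 5 ≡ 1 (mod 4), exponent 1; 101 ≡ 1 (mod 4), exponent 1.
All primes ≡ 3 (mod 4) appear to even exponent (or don't appear), so by the two-squares theorem n IS expressible as a sum of two squares.
Step 3: Build a representation. Here n = 5 · 101 is a product of primes ≡ 1 (mod 4). Each prime p ≡ 1 (mod 4) is itself a sum of two squares; find a² by testing p − a² for a perfect square:
  5: 5 − 1² = 4 = 2² ⇒ 5 = 1² + 2².
  101: 101 − 1² = 100 = 10² ⇒ 101 = 1² + 10².
  Combine using the Brahmagupta–Fibonacci identity (a² + b²)(c² + d²) = (ac − bd)² + (ad + bc)² = (ac + bd)² + (ad − bc)²:
  5 · 101 = 505: from (1² + 2²)(1² + 10²), take (1·1 − 2·10, 1·10 + 2·1) = (1 − 20, 10 + 2) = (-19, 12); dropping signs (only squares matter) gives (19, 12); check 19² + 12² = 361 + 144 = 505 ✓.
Step 4: Order so x ≤ y and verify: 12² + 19² = 144 + 361 = 505 = n. ✓

n = 505 = 12² + 19² (one valid representation with x ≤ y).


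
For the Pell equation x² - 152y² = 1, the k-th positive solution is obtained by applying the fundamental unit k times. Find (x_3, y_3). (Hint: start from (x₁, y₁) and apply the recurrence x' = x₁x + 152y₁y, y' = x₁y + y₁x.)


Step 1: Find the fundamental solution (x₁, y₁) of x² - 152y² = 1.
  Expand √152 as a continued fraction. a₀ = ⌊√152⌋ = 12; iterate m_{k+1} = d_k·a_k − m_k, d_{k+1} = (152 − m_{k+1}²)/d_k, a_{k+1} = ⌊(a₀ + m_{k+1})/d_{k+1}⌋ (starting m₀ = 0, d₀ = 1), with convergents p_k = a_k·p_{k-1} + p_{k-2}, q_k = a_k·q_{k-1} + q_{k-2} (p₋₁ = 1, q₋₁ = 0):
  k = 0: a₀ = 12; p₀/q₀ = 12/1; p₀² − 152·q₀² = 144 − 152 = -8.
  k = 1: m = 12, d = 8, a = ⌊(12 + 12)/8⌋ = 3; p/q = (3·12 + 1)/(3·1 + 0) = 37/3; p² − 152·q² = 1369 − 1368 = 1.
  The first convergent with p² − 152·q² = 1 gives the fundamental solution (x₁, y₁) = (37, 3).
Step 2: Apply the recurrence (x_{n+1}, y_{n+1}) = (x₁x_n + 152y₁y_n, x₁y_n + y₁x_n) repeatedly.
  From (x_1, y_1) = (37, 3): x_2 = 37·37 + 152·3·3 = 2737; y_2 = 37·3 + 3·37 = 222.
  From (x_2, y_2) = (2737, 222): x_3 = 37·2737 + 152·3·222 = 202501; y_3 = 37·222 + 3·2737 = 16425.
Step 3: Verify x_3² - 152·y_3² = 41006655001 - 41006655000 = 1 (should be 1). ✓

(x_1, y_1) = (37, 3); (x_3, y_3) = (202501, 16425).


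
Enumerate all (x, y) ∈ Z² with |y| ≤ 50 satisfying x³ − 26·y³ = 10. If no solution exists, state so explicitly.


The equation is x³ - 26y³ = 10. For fixed y, x³ = 26·y³ + 10, so a solution requires the RHS to be a perfect cube.
Strategy: iterate y from -50 to 50, compute RHS = 26·y³ + 10, and check whether it is a (positive or negative) perfect cube.
Check small values of y:
  y = 0: RHS = 10 is not a perfect cube.
  y = 1: RHS = 36 is not a perfect cube.
  y = -1: RHS = -16 is not a perfect cube.
  y = 2: RHS = 218 is not a perfect cube.
  y = -2: RHS = -198 is not a perfect cube.
  y = 3: RHS = 712 is not a perfect cube.
  y = -3: RHS = -692 is not a perfect cube.
Continuing the search up to |y| = 50 finds no solutions either.
No (x, y) in the scanned range satisfies the equation.

No integer solutions with |y| ≤ 50.


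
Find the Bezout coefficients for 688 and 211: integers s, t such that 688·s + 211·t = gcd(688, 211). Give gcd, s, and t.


Euclidean algorithm on (688, 211) — divide until remainder is 0:
  688 = 3 · 211 + 55
  211 = 3 · 55 + 46
  55 = 1 · 46 + 9
  46 = 5 · 9 + 1
  9 = 9 · 1 + 0
gcd(688, 211) = 1.
Track Bezout coefficients alongside the remainders: start with r₀ = 688 = a·1 + b·0 (s = 1, t = 0) and r₁ = 211 = a·0 + b·1 (s = 0, t = 1); each new remainder r_{k+1} = r_{k-1} − q_k·r_k inherits s_{k+1} = s_{k-1} − q_k·s_k, t_{k+1} = t_{k-1} − q_k·t_k, so r_k = a·s_k + b·t_k at every step:
  q = 3: r = 55, s = 1 − 3·0 = 1, t = 0 − 3·1 = -3  (check: 688·1 + 211·(-3) = 55)
  q = 3: r = 46, s = 0 − 3·1 = -3, t = 1 − 3·(-3) = 10  (check: 688·(-3) + 211·10 = 46)
  q = 1: r = 9, s = 1 − 1·(-3) = 4, t = -3 − 1·10 = -13  (check: 688·4 + 211·(-13) = 9)
  q = 5: r = 1, s = -3 − 5·4 = -23, t = 10 − 5·(-13) = 75  (check: 688·(-23) + 211·75 = 1)
The row with r = 1 (the gcd) gives the Bezout coefficients s = -23, t = 75.
Result: 688 · (-23) + 211 · (75) = 1.

gcd(688, 211) = 1; s = -23, t = 75 (check: 688·(-23) + 211·75 = 1).


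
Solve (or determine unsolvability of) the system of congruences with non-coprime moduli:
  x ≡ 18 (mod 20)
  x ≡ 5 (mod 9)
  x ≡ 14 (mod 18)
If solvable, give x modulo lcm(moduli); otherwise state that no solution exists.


Moduli 20, 9, 18 are not pairwise coprime, so CRT works modulo lcm(m_i) when all pairwise compatibility conditions hold.
Pairwise compatibility: gcd(m_i, m_j) must divide a_i - a_j for every pair.
Merge one congruence at a time:
  Start: x ≡ 18 (mod 20).
  Combine with x ≡ 5 (mod 9): gcd(20, 9) = 1; 5 - 18 = -13, which IS divisible by 1, so compatible.
    Write x = 18 + 20·t and substitute into x ≡ 5 (mod 9): 20·t ≡ 5 − 18 = -13 (mod 9).
    Reduce coefficients mod 9: 2·t ≡ 5 (mod 9).
    The inverse of 2 mod 9 is 5 (since 2·5 = 10 = 1·9 + 1), so t ≡ 5·5 = 25 ≡ 7 (mod 9).
    Then x = 18 + 20·7 = 158, valid modulo lcm(20, 9) = 180: x ≡ 158 (mod 180).
  Combine with x ≡ 14 (mod 18): gcd(180, 18) = 18; 14 - 158 = -144, which IS divisible by 18, so compatible.
    Write x = 158 + 180·t and substitute into x ≡ 14 (mod 18): 180·t ≡ 14 − 158 = -144 (mod 18).
    Divide the congruence (and modulus) by g = 18: 10·t ≡ -8 (mod 1).
    Modulo 1 every t works; take t = 0.
    Then x = 158 + 180·0 = 158, valid modulo lcm(180, 18) = 180: x ≡ 158 (mod 180).
Verify: 158 mod 20 = 18, 158 mod 9 = 5, 158 mod 18 = 14.

x ≡ 158 (mod 180).


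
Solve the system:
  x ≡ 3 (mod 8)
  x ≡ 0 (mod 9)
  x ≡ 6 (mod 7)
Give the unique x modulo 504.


Moduli 8, 9, 7 are pairwise coprime; by CRT there is a unique solution modulo M = 8 · 9 · 7 = 504.
Solve pairwise, accumulating the modulus:
  Start with x ≡ 3 (mod 8).
  Combine with x ≡ 0 (mod 9): since gcd(8, 9) = 1, we get a unique residue mod 72.
    Write x = 3 + 8·t and substitute into x ≡ 0 (mod 9): 8·t ≡ 0 − 3 = -3 (mod 9).
    Reduce coefficients mod 9: 8·t ≡ 6 (mod 9).
    The inverse of 8 mod 9 is 8 (since 8·8 = 64 = 7·9 + 1), so t ≡ 8·6 = 48 ≡ 3 (mod 9).
    Then x = 3 + 8·3 = 27, valid modulo lcm(8, 9) = 72: x ≡ 27 (mod 72).
  Combine with x ≡ 6 (mod 7): since gcd(72, 7) = 1, we get a unique residue mod 504.
    Write x = 27 + 72·t and substitute into x ≡ 6 (mod 7): 72·t ≡ 6 − 27 = -21 (mod 7).
    Reduce coefficients mod 7: 2·t ≡ 0 (mod 7).
    The inverse of 2 mod 7 is 4 (since 2·4 = 8 = 1·7 + 1), so t ≡ 4·0 = 0 ≡ 0 (mod 7).
    Then x = 27 + 72·0 = 27, valid modulo lcm(72, 7) = 504: x ≡ 27 (mod 504).
Verify: 27 mod 8 = 3 ✓, 27 mod 9 = 0 ✓, 27 mod 7 = 6 ✓.

x ≡ 27 (mod 504).


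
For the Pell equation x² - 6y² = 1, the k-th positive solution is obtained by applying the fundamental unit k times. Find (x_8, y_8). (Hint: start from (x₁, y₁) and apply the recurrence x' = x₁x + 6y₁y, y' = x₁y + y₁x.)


Step 1: Find the fundamental solution (x₁, y₁) of x² - 6y² = 1.
  Expand √6 as a continued fraction. a₀ = ⌊√6⌋ = 2; iterate m_{k+1} = d_k·a_k − m_k, d_{k+1} = (6 − m_{k+1}²)/d_k, a_{k+1} = ⌊(a₀ + m_{k+1})/d_{k+1}⌋ (starting m₀ = 0, d₀ = 1), with convergents p_k = a_k·p_{k-1} + p_{k-2}, q_k = a_k·q_{k-1} + q_{k-2} (p₋₁ = 1, q₋₁ = 0):
  k = 0: a₀ = 2; p₀/q₀ = 2/1; p₀² − 6·q₀² = 4 − 6 = -2.
  k = 1: m = 2, d = 2, a = ⌊(2 + 2)/2⌋ = 2; p/q = (2·2 + 1)/(2·1 + 0) = 5/2; p² − 6·q² = 25 − 24 = 1.
  The first convergent with p² − 6·q² = 1 gives the fundamental solution (x₁, y₁) = (5, 2).
Step 2: Apply the recurrence (x_{n+1}, y_{n+1}) = (x₁x_n + 6y₁y_n, x₁y_n + y₁x_n) repeatedly.
  From (x_1, y_1) = (5, 2): x_2 = 5·5 + 6·2·2 = 49; y_2 = 5·2 + 2·5 = 20.
  From (x_2, y_2) = (49, 20): x_3 = 5·49 + 6·2·20 = 485; y_3 = 5·20 + 2·49 = 198.
  From (x_3, y_3) = (485, 198): x_4 = 5·485 + 6·2·198 = 4801; y_4 = 5·198 + 2·485 = 1960.
  From (x_4, y_4) = (4801, 1960): x_5 = 5·4801 + 6·2·1960 = 47525; y_5 = 5·1960 + 2·4801 = 19402.
  From (x_5, y_5) = (47525, 19402): x_6 = 5·47525 + 6·2·19402 = 470449; y_6 = 5·19402 + 2·47525 = 192060.
  From (x_6, y_6) = (470449, 192060): x_7 = 5·470449 + 6·2·192060 = 4656965; y_7 = 5·192060 + 2·470449 = 1901198.
  From (x_7, y_7) = (4656965, 1901198): x_8 = 5·4656965 + 6·2·1901198 = 46099201; y_8 = 5·1901198 + 2·4656965 = 18819920.
Step 3: Verify x_8² - 6·y_8² = 2125136332838401 - 2125136332838400 = 1 (should be 1). ✓

(x_1, y_1) = (5, 2); (x_8, y_8) = (46099201, 18819920).


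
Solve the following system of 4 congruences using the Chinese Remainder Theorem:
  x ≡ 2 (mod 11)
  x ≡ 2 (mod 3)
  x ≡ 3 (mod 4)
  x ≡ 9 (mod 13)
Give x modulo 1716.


Product of moduli M = 11 · 3 · 4 · 13 = 1716.
Merge one congruence at a time:
  Start: x ≡ 2 (mod 11).
  Combine with x ≡ 2 (mod 3); new modulus lcm = 33.
    Write x = 2 + 11·t and substitute into x ≡ 2 (mod 3): 11·t ≡ 2 − 2 = 0 (mod 3).
    Reduce coefficients mod 3: 2·t ≡ 0 (mod 3).
    The inverse of 2 mod 3 is 2 (since 2·2 = 4 = 1·3 + 1), so t ≡ 2·0 = 0 ≡ 0 (mod 3).
    Then x = 2 + 11·0 = 2, valid modulo lcm(11, 3) = 33: x ≡ 2 (mod 33).
  Combine with x ≡ 3 (mod 4); new modulus lcm = 132.
    Write x = 2 + 33·t and substitute into x ≡ 3 (mod 4): 33·t ≡ 3 − 2 = 1 (mod 4).
    Reduce coefficients mod 4: 1·t ≡ 1 (mod 4).
    So t ≡ 1 (mod 4).
    Then x = 2 + 33·1 = 35, valid modulo lcm(33, 4) = 132: x ≡ 35 (mod 132).
  Combine with x ≡ 9 (mod 13); new modulus lcm = 1716.
    Write x = 35 + 132·t and substitute into x ≡ 9 (mod 13): 132·t ≡ 9 − 35 = -26 (mod 13).
    Reduce coefficients mod 13: 2·t ≡ 0 (mod 13).
    The inverse of 2 mod 13 is 7 (since 2·7 = 14 = 1·13 + 1), so t ≡ 7·0 = 0 ≡ 0 (mod 13).
    Then x = 35 + 132·0 = 35, valid modulo lcm(132, 13) = 1716: x ≡ 35 (mod 1716).
Verify against each original: 35 mod 11 = 2, 35 mod 3 = 2, 35 mod 4 = 3, 35 mod 13 = 9.

x ≡ 35 (mod 1716).


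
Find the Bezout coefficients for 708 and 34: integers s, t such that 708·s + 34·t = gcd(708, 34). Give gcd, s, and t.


Euclidean algorithm on (708, 34) — divide until remainder is 0:
  708 = 20 · 34 + 28
  34 = 1 · 28 + 6
  28 = 4 · 6 + 4
  6 = 1 · 4 + 2
  4 = 2 · 2 + 0
gcd(708, 34) = 2.
Track Bezout coefficients alongside the remainders: start with r₀ = 708 = a·1 + b·0 (s = 1, t = 0) and r₁ = 34 = a·0 + b·1 (s = 0, t = 1); each new remainder r_{k+1} = r_{k-1} − q_k·r_k inherits s_{k+1} = s_{k-1} − q_k·s_k, t_{k+1} = t_{k-1} − q_k·t_k, so r_k = a·s_k + b·t_k at every step:
  q = 20: r = 28, s = 1 − 20·0 = 1, t = 0 − 20·1 = -20  (check: 708·1 + 34·(-20) = 28)
  q = 1: r = 6, s = 0 − 1·1 = -1, t = 1 − 1·(-20) = 21  (check: 708·(-1) + 34·21 = 6)
  q = 4: r = 4, s = 1 − 4·(-1) = 5, t = -20 − 4·21 = -104  (check: 708·5 + 34·(-104) = 4)
  q = 1: r = 2, s = -1 − 1·5 = -6, t = 21 − 1·(-104) = 125  (check: 708·(-6) + 34·125 = 2)
The row with r = 2 (the gcd) gives the Bezout coefficients s = -6, t = 125.
Result: 708 · (-6) + 34 · (125) = 2.

gcd(708, 34) = 2; s = -6, t = 125 (check: 708·(-6) + 34·125 = 2).
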